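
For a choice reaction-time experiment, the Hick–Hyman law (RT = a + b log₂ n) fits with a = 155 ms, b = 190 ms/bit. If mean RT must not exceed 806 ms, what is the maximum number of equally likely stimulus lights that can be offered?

Set 155 + 190·log₂ n ≤ 806 → log₂ n ≤ (806 − 155)/190 = 3.4263.
So n ≤ 2^3.4263 = 10.750; the largest integer n is 10.

10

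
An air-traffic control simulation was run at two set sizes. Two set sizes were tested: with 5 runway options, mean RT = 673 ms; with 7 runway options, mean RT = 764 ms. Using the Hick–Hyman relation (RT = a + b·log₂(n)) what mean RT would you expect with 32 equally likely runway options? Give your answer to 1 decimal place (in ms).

RT is linear in log₂ n, so two points fix the line:
  b = (764 − 673) / (log₂ 7 − log₂ 5) = 91 / (2.8074 − 2.3219) = 187.464 ms/bit
  a = 673 − 187.464 × 2.3219 = 237.722 ms
Then RT(32) = 237.722 + 187.464 × log₂ 32 = 237.722 + 187.464 × 5 ≈ 1175.042 ms.

1175.0 ms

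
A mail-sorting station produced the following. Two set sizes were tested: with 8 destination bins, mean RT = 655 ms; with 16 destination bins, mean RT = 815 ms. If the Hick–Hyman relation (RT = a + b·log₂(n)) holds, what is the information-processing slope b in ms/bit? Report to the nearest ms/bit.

160 ms/bit

The slope on a log₂ axis is (815 − 655) / (4 − 3) = 160 ms/bit.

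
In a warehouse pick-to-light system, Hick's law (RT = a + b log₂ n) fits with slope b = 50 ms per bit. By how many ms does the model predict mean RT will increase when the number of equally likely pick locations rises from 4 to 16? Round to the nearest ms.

ΔRT = (a + b log₂ n₂) − (a + b log₂ n₁) = b·(log₂ n₂ − log₂ n₁).
log₂(16) − log₂(4) = log₂(16/4) = log₂(4) = 2.
ΔRT = 50 × 2.0000 = 100.000 ms.

100 ms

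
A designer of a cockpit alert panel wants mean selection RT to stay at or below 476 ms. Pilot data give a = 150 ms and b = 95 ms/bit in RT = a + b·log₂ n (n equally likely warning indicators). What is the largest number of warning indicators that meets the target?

95·log₂ n ≤ 476 − 150 = 326, giving log₂ n ≤ 3.4316 and n ≤ 10.790. The largest whole number is 10.

10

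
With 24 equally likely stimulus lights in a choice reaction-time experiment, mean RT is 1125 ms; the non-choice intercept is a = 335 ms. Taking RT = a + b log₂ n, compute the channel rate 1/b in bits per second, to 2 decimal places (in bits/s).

5.80 bits/s

Choice component = 1125 − 335 = 790 ms over log₂(24) = 4.5850 bits.
b = 790 / 4.5850 = 172.302 ms/bit, so 1/b = 5.804 bits/s.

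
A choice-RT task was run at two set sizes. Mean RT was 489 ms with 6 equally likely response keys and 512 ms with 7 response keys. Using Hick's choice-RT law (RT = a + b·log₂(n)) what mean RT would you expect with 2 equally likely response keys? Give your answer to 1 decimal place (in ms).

325.1 ms

Fit slope and intercept:
  b = (512 − 489) / (log₂ 7 − log₂ 6) = 23 / (2.8074 − 2.5850) = 103.421 ms/bit
  a = 489 − 103.421 × 2.5850 = 221.661 ms
Then RT(2) = 221.661 + 103.421 × log₂ 2 = 221.661 + 103.421 × 1 ≈ 325.082 ms.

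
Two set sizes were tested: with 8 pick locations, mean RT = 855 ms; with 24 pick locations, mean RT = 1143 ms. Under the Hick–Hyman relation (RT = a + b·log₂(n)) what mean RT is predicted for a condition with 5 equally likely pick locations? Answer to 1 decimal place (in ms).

With log₂ n on the abscissa the relation is linear; from the two conditions:
  b = (1143 − 855) / (log₂ 24 − log₂ 8) = 288 / (4.5850 − 3) = 181.708 ms/bit
  a = 855 − 181.708 × 3 = 309.877 ms
Then RT(5) = 309.877 + 181.708 × log₂ 5 = 309.877 + 181.708 × 2.3219 ≈ 731.789 ms.

731.8 ms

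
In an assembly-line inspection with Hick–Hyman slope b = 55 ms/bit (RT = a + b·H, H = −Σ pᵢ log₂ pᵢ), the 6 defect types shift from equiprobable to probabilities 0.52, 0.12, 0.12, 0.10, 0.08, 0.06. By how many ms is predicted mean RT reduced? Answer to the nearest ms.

Equiprobable entropy H₀ = log₂ 6 = 2.5850 bits.
Skewed entropy H = −Σ pᵢ log₂ pᵢ = 2.0919 bits.
ΔRT = b·(H₀ − H) = 55 × 0.4930 = 27.12 ms.

27 ms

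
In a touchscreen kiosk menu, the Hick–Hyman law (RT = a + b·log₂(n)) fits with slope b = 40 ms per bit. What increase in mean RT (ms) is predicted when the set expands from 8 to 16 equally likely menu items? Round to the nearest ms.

40 ms

Only the slope matters, since a is common to both: ΔRT = b·log₂(n₂/n₁).
log₂(16) − log₂(8) = log₂(16/8) = log₂(2) = 1.
ΔRT = 40 × 1.0000 = 40.000 ms.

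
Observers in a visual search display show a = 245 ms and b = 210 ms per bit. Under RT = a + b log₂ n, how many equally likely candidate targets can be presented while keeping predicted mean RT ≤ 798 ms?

6

Set 245 + 210·log₂ n ≤ 798 → log₂ n ≤ (798 − 245)/210 = 2.6333.
So n ≤ 2^2.6333 = 6.205; the largest integer n is 6.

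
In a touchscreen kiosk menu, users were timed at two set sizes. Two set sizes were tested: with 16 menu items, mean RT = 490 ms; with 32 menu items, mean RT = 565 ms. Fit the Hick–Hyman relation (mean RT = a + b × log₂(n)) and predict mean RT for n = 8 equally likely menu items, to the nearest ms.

With log₂ n on the abscissa the relation is linear; from the two conditions:
  b = (565 − 490) / (log₂ 32 − log₂ 16) = 75 / (5 − 4) = 75 ms/bit
  a = 490 − 75 × 4 = 190 ms
Then RT(8) = 190 + 75 × log₂ 8 = 190 + 75 × 3 ≈ 415.000 ms.

415 ms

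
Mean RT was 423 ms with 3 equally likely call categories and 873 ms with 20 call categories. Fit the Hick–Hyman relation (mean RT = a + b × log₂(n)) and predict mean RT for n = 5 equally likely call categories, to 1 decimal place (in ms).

544.2 ms

Fit slope and intercept:
  b = (873 − 423) / (log₂ 20 − log₂ 3) = 450 / (4.3219 − 1.5850) = 164.416 ms/bit
  a = 423 − 164.416 × 1.5850 = 162.407 ms
Then RT(5) = 162.407 + 164.416 × log₂ 5 = 162.407 + 164.416 × 2.3219 ≈ 544.169 ms.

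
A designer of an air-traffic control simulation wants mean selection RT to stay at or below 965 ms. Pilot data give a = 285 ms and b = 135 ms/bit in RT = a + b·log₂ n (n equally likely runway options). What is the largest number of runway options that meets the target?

Information budget: (965 − 285)/135 = 5.0370 bits, so n ≤ 2^5.0370 = 32.832 → at most 32.

32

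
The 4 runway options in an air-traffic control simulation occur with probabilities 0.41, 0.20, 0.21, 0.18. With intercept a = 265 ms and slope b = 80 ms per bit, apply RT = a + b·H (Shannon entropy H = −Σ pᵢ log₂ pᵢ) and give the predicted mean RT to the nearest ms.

418 ms

Entropy contributions −pᵢ log₂ pᵢ: 0.5274, 0.4644, 0.4728, 0.4453; sum H = 1.9099 bits.
RT = a + bH = 265 + 80·1.9099 = 417.79 ms.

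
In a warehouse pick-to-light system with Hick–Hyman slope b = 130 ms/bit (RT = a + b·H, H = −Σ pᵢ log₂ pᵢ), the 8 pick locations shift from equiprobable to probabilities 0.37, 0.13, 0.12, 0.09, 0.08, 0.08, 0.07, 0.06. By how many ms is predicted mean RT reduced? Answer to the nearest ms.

41 ms

Equiprobable entropy H₀ = log₂ 8 = 3.0000 bits.
Skewed entropy H = −Σ pᵢ log₂ pᵢ = 2.6882 bits.
ΔRT = b·(H₀ − H) = 130 × 0.3118 = 40.53 ms.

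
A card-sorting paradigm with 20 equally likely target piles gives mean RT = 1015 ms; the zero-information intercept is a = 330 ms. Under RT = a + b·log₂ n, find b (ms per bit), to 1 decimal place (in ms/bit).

158.5 ms/bit

log₂(20) = 4.3219 bits.
b = (RT − a)/log₂ n = (1015 − 330) / 4.3219 = 158.494 ms/bit.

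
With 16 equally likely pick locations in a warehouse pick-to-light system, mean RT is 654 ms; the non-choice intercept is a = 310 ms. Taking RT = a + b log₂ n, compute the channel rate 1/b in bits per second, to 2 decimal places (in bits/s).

Choice component = 654 − 310 = 344 ms over log₂(16) = 4 bits.
b = 344 / 4 = 86.000 ms/bit, so 1/b = 11.628 bits/s.

11.63 bits/s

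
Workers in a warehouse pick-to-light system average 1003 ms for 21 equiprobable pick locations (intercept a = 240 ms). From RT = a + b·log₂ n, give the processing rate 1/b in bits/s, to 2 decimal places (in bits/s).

b = (1003 − 240)/log₂ 21 = 763/4.3923 = 173.712 ms per bit = 0.17371 s/bit; the reciprocal is 5.757 bits/s.

5.76 bits/s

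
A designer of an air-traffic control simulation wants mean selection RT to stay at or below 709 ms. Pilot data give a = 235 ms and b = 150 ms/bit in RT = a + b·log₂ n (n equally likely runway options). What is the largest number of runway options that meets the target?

8

Information budget: (709 − 235)/150 = 3.1600 bits, so n ≤ 2^3.1600 = 8.938 → at most 8.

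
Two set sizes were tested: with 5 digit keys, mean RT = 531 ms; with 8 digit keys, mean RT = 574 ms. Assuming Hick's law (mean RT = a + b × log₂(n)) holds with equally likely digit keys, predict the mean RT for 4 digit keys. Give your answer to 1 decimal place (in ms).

RT is linear in log₂ n, so two points fix the line:
  b = (574 − 531) / (log₂ 8 − log₂ 5) = 43 / (3 − 2.3219) = 63.415 ms/bit
  a = 531 − 63.415 × 2.3219 = 383.755 ms
Then RT(4) = 383.755 + 63.415 × log₂ 4 = 383.755 + 63.415 × 2 ≈ 510.585 ms.

510.6 ms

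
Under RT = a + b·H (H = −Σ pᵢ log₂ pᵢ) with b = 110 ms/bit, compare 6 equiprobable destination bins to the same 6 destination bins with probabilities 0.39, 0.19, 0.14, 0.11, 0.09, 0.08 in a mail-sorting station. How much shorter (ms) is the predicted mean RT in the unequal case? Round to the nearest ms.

Equiprobable entropy H₀ = log₂ 6 = 2.5850 bits.
Skewed entropy H = −Σ pᵢ log₂ pᵢ = 2.3366 bits.
ΔRT = b·(H₀ − H) = 110 × 0.2484 = 27.32 ms.

27 ms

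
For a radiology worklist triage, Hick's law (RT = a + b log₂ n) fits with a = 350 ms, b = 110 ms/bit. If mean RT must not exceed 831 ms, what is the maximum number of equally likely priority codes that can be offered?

Set 350 + 110·log₂ n ≤ 831 → log₂ n ≤ (831 − 350)/110 = 4.3727.
So n ≤ 2^4.3727 = 20.717; the largest integer n is 20.

20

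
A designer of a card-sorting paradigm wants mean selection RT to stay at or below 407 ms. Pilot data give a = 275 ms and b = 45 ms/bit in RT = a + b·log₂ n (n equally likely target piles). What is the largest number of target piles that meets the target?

Set 275 + 45·log₂ n ≤ 407 → log₂ n ≤ (407 − 275)/45 = 2.9333.
So n ≤ 2^2.9333 = 7.639; the largest integer n is 7.

7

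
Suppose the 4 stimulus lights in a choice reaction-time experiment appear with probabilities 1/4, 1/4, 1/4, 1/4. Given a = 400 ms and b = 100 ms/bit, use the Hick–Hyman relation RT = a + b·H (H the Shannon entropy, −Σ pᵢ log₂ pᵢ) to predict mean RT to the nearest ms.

Each term −pᵢ log₂ pᵢ: 0.25·2 + 0.25·2 + 0.25·2 + 0.25·2; summed, H = 2.000 bits.
Mean RT = a + bH = 400 + 100·2.000 = 600.00 ms.

600 ms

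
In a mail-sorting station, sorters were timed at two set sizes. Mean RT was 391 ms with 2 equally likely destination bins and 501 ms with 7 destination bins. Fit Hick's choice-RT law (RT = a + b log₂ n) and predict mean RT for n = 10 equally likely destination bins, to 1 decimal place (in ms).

Solve the two-equation system in a and b:
  b = (501 − 391) / (log₂ 7 − log₂ 2) = 110 / (2.8074 − 1) = 60.862 ms/bit
  a = 391 − 60.862 × 1 = 330.138 ms
Then RT(10) = 330.138 + 60.862 × log₂ 10 = 330.138 + 60.862 × 3.3219 ≈ 532.318 ms.

532.3 ms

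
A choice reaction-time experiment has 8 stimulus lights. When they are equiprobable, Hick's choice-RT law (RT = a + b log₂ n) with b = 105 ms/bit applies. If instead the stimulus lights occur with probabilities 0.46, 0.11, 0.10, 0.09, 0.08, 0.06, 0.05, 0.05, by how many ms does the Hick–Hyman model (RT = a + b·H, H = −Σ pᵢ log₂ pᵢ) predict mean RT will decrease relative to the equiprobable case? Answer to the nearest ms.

Equiprobable entropy H₀ = log₂ 8 = 3.0000 bits.
Skewed entropy H = −Σ pᵢ log₂ pᵢ = 2.4777 bits.
ΔRT = b·(H₀ − H) = 105 × 0.5223 = 54.84 ms.

55 ms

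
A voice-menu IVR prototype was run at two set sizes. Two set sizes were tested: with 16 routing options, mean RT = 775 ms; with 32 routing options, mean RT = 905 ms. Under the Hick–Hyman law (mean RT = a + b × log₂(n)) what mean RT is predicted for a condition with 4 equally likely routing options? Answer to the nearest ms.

515 ms

RT is linear in log₂ n, so two points fix the line:
  b = (905 − 775) / (log₂ 32 − log₂ 16) = 130 / (5 − 4) = 130 ms/bit
  a = 775 − 130 × 4 = 255 ms
Then RT(4) = 255 + 130 × log₂ 4 = 255 + 130 × 2 ≈ 515.000 ms.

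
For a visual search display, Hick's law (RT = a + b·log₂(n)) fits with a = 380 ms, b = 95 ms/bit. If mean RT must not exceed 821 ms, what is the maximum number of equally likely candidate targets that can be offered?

95·log₂ n ≤ 821 − 380 = 441, giving log₂ n ≤ 4.6421 and n ≤ 24.970. The largest whole number is 24.

24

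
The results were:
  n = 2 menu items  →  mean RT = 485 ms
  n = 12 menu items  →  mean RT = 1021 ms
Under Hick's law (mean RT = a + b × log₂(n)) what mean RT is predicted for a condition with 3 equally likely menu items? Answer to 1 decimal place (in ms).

606.3 ms

With log₂ n on the abscissa the relation is linear; from the two conditions:
  b = (1021 − 485) / (log₂ 12 − log₂ 2) = 536 / (3.5850 − 1) = 207.353 ms/bit
  a = 485 − 207.353 × 1 = 277.647 ms
Then RT(3) = 277.647 + 207.353 × log₂ 3 = 277.647 + 207.353 × 1.5850 ≈ 606.294 ms.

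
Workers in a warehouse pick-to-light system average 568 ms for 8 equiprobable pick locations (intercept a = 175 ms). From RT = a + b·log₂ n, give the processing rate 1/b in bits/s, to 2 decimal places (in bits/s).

7.63 bits/s

Choice component = 568 − 175 = 393 ms over log₂(8) = 3 bits.
b = 393 / 3 = 131.000 ms/bit, so 1/b = 7.634 bits/s.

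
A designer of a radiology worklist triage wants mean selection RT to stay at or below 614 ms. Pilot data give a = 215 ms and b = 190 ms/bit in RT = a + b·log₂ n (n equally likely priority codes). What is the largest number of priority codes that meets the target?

Set 215 + 190·log₂ n ≤ 614 → log₂ n ≤ (614 − 215)/190 = 2.1000.
So n ≤ 2^2.1000 = 4.287; the largest integer n is 4.

4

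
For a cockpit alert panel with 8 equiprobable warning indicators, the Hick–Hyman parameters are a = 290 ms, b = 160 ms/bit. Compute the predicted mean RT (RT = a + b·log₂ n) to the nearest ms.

log₂(8) = 3 bits, so RT = 290 + 160 × 3 ≈ 770.000 ms.

770 ms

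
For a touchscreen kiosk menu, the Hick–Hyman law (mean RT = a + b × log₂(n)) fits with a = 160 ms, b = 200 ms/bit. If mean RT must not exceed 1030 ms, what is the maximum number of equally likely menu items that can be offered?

20

Set 160 + 200·log₂ n ≤ 1030 → log₂ n ≤ (1030 − 160)/200 = 4.3500.
So n ≤ 2^4.3500 = 20.393; the largest integer n is 20.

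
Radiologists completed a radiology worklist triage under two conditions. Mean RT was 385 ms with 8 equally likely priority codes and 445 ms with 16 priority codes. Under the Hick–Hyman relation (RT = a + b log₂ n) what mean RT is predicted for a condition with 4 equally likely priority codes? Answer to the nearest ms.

With log₂ n on the abscissa the relation is linear; from the two conditions:
  b = (445 − 385) / (log₂ 16 − log₂ 8) = 60 / (4 − 3) = 60 ms/bit
  a = 385 − 60 × 3 = 205 ms
Then RT(4) = 205 + 60 × log₂ 4 = 205 + 60 × 2 ≈ 325.000 ms.

325 ms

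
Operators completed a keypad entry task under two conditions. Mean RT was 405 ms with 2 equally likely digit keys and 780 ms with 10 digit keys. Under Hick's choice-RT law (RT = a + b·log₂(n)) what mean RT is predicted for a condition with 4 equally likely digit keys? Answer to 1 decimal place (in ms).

Solve the two-equation system in a and b:
  b = (780 − 405) / (log₂ 10 − log₂ 2) = 375 / (3.3219 − 1) = 161.504 ms/bit
  a = 405 − 161.504 × 1 = 243.496 ms
Then RT(4) = 243.496 + 161.504 × log₂ 4 = 243.496 + 161.504 × 2 ≈ 566.504 ms.

566.5 ms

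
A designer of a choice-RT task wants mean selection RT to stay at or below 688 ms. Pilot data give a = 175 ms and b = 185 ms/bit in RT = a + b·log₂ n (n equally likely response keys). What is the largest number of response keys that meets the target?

Information budget: (688 − 175)/185 = 2.7730 bits, so n ≤ 2^2.7730 = 6.835 → at most 6.

6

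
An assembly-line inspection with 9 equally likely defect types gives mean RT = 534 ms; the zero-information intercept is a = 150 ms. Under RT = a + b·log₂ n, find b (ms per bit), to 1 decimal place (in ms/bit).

121.1 ms/bit

9 alternatives carry log₂ 9 = 3.1699 bits; the choice cost is 534 − 150 = 384 ms, so b = 384/3.1699 = 121.139 ms/bit.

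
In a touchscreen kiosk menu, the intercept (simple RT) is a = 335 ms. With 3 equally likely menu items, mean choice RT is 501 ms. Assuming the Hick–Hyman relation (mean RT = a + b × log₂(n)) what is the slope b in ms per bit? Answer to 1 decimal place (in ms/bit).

104.7 ms/bit

3 alternatives carry log₂ 3 = 1.5850 bits; the choice cost is 501 − 335 = 166 ms, so b = 166/1.5850 = 104.734 ms/bit.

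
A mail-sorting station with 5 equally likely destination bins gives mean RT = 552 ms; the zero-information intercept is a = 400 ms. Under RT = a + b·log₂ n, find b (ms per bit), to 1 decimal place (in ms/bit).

log₂(5) = 2.3219 bits.
b = (RT − a)/log₂ n = (552 − 400) / 2.3219 = 65.463 ms/bit.

65.5 ms/bit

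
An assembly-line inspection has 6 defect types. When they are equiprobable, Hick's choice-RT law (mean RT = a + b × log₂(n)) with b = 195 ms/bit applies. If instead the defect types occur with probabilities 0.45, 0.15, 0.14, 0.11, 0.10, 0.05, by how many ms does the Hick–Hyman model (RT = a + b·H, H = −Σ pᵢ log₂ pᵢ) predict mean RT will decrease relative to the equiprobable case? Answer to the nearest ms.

Equiprobable entropy H₀ = log₂ 6 = 2.5850 bits.
Skewed entropy H = −Σ pᵢ log₂ pᵢ = 2.2246 bits.
ΔRT = b·(H₀ − H) = 195 × 0.3603 = 70.26 ms.

70 ms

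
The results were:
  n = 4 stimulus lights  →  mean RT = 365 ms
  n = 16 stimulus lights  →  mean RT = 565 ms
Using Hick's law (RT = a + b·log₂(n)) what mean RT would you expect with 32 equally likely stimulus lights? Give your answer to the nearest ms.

RT is linear in log₂ n, so two points fix the line:
  b = (565 − 365) / (log₂ 16 − log₂ 4) = 200 / (4 − 2) = 100 ms/bit
  a = 365 − 100 × 2 = 165 ms
Then RT(32) = 165 + 100 × log₂ 32 = 165 + 100 × 5 ≈ 665.000 ms.

665 ms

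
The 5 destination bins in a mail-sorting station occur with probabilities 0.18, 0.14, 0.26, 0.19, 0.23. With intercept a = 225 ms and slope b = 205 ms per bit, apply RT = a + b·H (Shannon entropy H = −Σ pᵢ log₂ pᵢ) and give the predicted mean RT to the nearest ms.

695 ms

H = 0.18·log₂(1/0.18) + 0.14·log₂(1/0.14) + 0.26·log₂(1/0.26) + 0.19·log₂(1/0.19) + 0.23·log₂(1/0.23) = 2.2906 bits.
RT = 225 + 205 × 2.2906 = 694.57 ms.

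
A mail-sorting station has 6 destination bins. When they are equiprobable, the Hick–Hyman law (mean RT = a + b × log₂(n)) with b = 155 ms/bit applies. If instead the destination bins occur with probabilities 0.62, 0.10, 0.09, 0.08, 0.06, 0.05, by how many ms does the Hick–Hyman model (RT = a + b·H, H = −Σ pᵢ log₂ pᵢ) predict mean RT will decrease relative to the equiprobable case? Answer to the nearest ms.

118 ms

Equiprobable entropy H₀ = log₂ 6 = 2.5850 bits.
Skewed entropy H = −Σ pᵢ log₂ pᵢ = 1.8236 bits.
ΔRT = b·(H₀ − H) = 155 × 0.7614 = 118.02 ms.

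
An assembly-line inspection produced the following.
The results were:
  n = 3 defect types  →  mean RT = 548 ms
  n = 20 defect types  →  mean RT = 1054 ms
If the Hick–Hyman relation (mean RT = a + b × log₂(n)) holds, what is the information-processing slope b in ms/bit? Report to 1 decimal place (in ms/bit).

184.9 ms/bit

The slope on a log₂ axis is (1054 − 548) / (4.3219 − 1.5850) = 184.876 ms/bit.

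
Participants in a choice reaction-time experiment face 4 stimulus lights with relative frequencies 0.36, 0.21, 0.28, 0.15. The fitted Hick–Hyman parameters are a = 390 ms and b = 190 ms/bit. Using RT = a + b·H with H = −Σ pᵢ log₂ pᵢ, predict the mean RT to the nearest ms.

756 ms

Entropy contributions −pᵢ log₂ pᵢ: 0.5306, 0.4728, 0.5142, 0.4105; sum H = 1.9282 bits.
RT = a + bH = 390 + 190·1.9282 = 756.36 ms.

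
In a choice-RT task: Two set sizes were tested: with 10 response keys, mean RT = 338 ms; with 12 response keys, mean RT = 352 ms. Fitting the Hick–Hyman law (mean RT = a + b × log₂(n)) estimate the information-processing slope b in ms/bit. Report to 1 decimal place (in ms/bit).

53.2 ms/bit

b = (RT₂ − RT₁)/(log₂ n₂ − log₂ n₁) = (352 − 338)/(3.5850 − 3.3219) = 53.225 ms/bit.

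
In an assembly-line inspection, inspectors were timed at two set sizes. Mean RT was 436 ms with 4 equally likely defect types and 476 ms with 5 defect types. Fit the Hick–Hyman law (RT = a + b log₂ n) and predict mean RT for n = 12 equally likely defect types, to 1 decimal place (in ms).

With log₂ n on the abscissa the relation is linear; from the two conditions:
  b = (476 − 436) / (log₂ 5 − log₂ 4) = 40 / (2.3219 − 2) = 124.251 ms/bit
  a = 436 − 124.251 × 2 = 187.497 ms
Then RT(12) = 187.497 + 124.251 × log₂ 12 = 187.497 + 124.251 × 3.5850 ≈ 632.934 ms.

632.9 ms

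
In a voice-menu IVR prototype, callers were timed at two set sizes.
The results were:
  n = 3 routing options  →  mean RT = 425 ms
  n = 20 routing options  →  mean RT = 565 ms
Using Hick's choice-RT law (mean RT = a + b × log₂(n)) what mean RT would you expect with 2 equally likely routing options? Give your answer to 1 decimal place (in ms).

395.1 ms

With log₂ n on the abscissa the relation is linear; from the two conditions:
  b = (565 − 425) / (log₂ 20 − log₂ 3) = 140 / (4.3219 − 1.5850) = 51.152 ms/bit
  a = 425 − 51.152 × 1.5850 = 343.927 ms
Then RT(2) = 343.927 + 51.152 × log₂ 2 = 343.927 + 51.152 × 1 ≈ 395.078 ms.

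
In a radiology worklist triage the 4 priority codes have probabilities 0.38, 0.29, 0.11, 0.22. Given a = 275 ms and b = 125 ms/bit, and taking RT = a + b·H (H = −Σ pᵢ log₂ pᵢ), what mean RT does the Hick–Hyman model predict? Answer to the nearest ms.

510 ms

H = 0.38·log₂(1/0.38) + 0.29·log₂(1/0.29) + 0.11·log₂(1/0.11) + 0.22·log₂(1/0.22) = 1.8792 bits.
RT = 275 + 125 × 1.8792 = 509.90 ms.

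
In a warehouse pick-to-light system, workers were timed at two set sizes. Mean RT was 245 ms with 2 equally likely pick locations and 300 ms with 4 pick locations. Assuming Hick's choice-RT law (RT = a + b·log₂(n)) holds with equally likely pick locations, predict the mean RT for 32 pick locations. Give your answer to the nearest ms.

465 ms

With log₂ n on the abscissa the relation is linear; from the two conditions:
  b = (300 − 245) / (log₂ 4 − log₂ 2) = 55 / (2 − 1) = 55 ms/bit
  a = 245 − 55 × 1 = 190 ms
Then RT(32) = 190 + 55 × log₂ 32 = 190 + 55 × 5 ≈ 465.000 ms.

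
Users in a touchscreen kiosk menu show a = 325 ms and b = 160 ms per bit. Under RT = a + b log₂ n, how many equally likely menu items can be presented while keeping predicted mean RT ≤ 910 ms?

12

Information budget: (910 − 325)/160 = 3.6562 bits, so n ≤ 2^3.6562 = 12.608 → at most 12.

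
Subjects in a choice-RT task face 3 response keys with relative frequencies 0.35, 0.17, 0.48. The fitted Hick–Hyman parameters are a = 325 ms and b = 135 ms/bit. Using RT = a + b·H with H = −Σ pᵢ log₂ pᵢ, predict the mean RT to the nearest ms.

H = 0.35·log₂(1/0.35) + 0.17·log₂(1/0.17) + 0.48·log₂(1/0.48) = 1.4730 bits.
RT = 325 + 135 × 1.4730 = 523.85 ms.

524 ms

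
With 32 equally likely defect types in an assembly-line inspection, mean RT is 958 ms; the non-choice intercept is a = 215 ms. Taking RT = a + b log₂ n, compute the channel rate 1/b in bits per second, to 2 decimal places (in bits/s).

6.73 bits/s

b = (958 − 215)/log₂ 32 = 743/5 = 148.600 ms per bit = 0.14860 s/bit; the reciprocal is 6.729 bits/s.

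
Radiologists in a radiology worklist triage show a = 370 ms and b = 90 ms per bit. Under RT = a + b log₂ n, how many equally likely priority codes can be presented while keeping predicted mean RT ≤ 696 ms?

12

Information budget: (696 − 370)/90 = 3.6222 bits, so n ≤ 2^3.6222 = 12.314 → at most 12.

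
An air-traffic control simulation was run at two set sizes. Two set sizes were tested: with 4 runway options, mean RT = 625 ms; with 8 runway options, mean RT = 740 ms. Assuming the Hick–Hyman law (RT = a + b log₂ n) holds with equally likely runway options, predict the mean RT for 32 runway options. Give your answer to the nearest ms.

RT is linear in log₂ n, so two points fix the line:
  b = (740 − 625) / (log₂ 8 − log₂ 4) = 115 / (3 − 2) = 115 ms/bit
  a = 625 − 115 × 2 = 395 ms
Then RT(32) = 395 + 115 × log₂ 32 = 395 + 115 × 5 ≈ 970.000 ms.

970 ms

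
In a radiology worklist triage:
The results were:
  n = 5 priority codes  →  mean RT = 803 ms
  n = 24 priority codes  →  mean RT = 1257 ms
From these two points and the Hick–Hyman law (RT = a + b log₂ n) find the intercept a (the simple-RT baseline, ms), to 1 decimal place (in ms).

b = (RT₂ − RT₁)/(log₂ n₂ − log₂ n₁) = (1257 − 803)/(4.5850 − 2.3219) = 200.616 ms/bit.
Intercept: a = 803 − 200.616·log₂(5) = 337.185 ms.

337.2 ms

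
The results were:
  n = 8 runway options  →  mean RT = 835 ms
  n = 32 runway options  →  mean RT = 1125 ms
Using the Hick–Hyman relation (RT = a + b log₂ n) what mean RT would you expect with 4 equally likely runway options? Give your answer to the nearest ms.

With log₂ n on the abscissa the relation is linear; from the two conditions:
  b = (1125 − 835) / (log₂ 32 − log₂ 8) = 290 / (5 − 3) = 145 ms/bit
  a = 835 − 145 × 3 = 400 ms
Then RT(4) = 400 + 145 × log₂ 4 = 400 + 145 × 2 ≈ 690.000 ms.

690 ms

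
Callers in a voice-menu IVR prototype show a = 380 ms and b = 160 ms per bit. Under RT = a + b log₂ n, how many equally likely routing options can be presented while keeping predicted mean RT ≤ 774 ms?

5

Information budget: (774 − 380)/160 = 2.4625 bits, so n ≤ 2^2.4625 = 5.512 → at most 5.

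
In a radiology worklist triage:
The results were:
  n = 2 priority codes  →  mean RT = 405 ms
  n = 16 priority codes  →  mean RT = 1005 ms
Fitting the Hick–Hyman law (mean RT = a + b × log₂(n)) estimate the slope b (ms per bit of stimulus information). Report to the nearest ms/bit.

b = (RT₂ − RT₁)/(log₂ n₂ − log₂ n₁) = (1005 − 405)/(4 − 1) = 200 ms/bit.

200 ms/bit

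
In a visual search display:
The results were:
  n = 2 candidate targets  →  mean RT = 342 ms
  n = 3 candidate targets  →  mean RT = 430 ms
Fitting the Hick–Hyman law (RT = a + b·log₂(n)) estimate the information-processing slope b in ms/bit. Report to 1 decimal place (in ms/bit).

b = (RT₂ − RT₁)/(log₂ n₂ − log₂ n₁) = (430 − 342)/(1.5850 − 1) = 150.437 ms/bit.

150.4 ms/bit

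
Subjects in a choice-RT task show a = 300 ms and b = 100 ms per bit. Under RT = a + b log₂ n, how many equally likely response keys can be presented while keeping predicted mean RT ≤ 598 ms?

7

Information budget: (598 − 300)/100 = 2.9800 bits, so n ≤ 2^2.9800 = 7.890 → at most 7.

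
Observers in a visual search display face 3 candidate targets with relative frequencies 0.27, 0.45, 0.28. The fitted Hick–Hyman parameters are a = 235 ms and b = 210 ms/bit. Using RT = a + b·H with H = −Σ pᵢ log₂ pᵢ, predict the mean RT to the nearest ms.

559 ms

Entropy contributions −pᵢ log₂ pᵢ: 0.5100, 0.5184, 0.5142; sum H = 1.5426 bits.
RT = a + bH = 235 + 210·1.5426 = 558.96 ms.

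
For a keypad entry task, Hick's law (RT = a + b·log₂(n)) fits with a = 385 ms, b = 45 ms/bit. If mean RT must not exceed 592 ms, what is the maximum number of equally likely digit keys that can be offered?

24

Set 385 + 45·log₂ n ≤ 592 → log₂ n ≤ (592 − 385)/45 = 4.6000.
So n ≤ 2^4.6000 = 24.251; the largest integer n is 24.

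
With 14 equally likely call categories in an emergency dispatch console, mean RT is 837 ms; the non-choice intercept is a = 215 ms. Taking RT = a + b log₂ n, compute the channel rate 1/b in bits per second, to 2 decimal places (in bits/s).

6.12 bits/s

Choice component = 837 − 215 = 622 ms over log₂(14) = 3.8074 bits.
b = 622 / 3.8074 = 163.368 ms/bit, so 1/b = 6.121 bits/s.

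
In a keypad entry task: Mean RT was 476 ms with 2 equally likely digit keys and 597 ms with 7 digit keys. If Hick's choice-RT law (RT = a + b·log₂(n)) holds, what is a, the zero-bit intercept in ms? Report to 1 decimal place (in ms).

Slope: b = (597 − 476) / (log₂ 7 − log₂ 2) = 121/1.8074 = 66.949 ms/bit.
a = RT₁ − b·log₂ n₁ = 476 − 66.949 × 1 = 409.051 ms.

409.1 ms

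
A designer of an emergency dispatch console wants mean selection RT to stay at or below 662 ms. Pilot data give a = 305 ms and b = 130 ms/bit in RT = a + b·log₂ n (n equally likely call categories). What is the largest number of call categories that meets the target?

Set 305 + 130·log₂ n ≤ 662 → log₂ n ≤ (662 − 305)/130 = 2.7462.
So n ≤ 2^2.7462 = 6.709; the largest integer n is 6.

6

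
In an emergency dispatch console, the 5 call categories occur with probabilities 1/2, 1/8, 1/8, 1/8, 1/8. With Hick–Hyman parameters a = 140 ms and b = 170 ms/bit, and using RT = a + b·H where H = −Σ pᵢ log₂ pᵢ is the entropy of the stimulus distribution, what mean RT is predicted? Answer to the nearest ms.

480 ms

H = −Σ pᵢ log₂ pᵢ = 0.5·1 + 0.125·3 + 0.125·3 + 0.125·3 + 0.125·3 = 2.000 bits.
RT = 140 + 170 × 2.000 = 480.00 ms.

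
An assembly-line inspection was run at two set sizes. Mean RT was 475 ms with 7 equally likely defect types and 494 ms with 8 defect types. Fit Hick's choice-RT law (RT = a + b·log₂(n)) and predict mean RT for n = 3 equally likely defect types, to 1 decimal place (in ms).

354.4 ms

Fit slope and intercept:
  b = (494 − 475) / (log₂ 8 − log₂ 7) = 19 / (3 − 2.8074) = 98.627 ms/bit
  a = 475 − 98.627 × 2.8074 = 198.119 ms
Then RT(3) = 198.119 + 98.627 × log₂ 3 = 198.119 + 98.627 × 1.5850 ≈ 354.439 ms.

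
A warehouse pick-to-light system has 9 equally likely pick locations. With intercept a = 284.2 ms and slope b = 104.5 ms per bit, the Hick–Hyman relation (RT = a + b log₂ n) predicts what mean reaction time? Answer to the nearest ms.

615 ms

log₂(9) = 3.1699 bits, so RT = 284.2 + 104.5 × 3.1699 ≈ 615.457 ms.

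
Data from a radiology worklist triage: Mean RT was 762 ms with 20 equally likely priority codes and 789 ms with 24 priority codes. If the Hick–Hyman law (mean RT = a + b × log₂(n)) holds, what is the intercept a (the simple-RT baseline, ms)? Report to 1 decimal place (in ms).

318.4 ms

b = (RT₂ − RT₁)/(log₂ n₂ − log₂ n₁) = (789 − 762)/(4.5850 − 4.3219) = 102.648 ms/bit.
Intercept: a = 762 − 102.648·log₂(20) = 318.362 ms.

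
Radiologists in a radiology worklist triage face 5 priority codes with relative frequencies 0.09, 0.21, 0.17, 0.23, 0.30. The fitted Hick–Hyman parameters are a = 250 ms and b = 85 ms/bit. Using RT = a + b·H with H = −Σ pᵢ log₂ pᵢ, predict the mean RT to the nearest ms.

439 ms

Entropy contributions −pᵢ log₂ pᵢ: 0.3127, 0.4728, 0.4346, 0.4877, 0.5211; sum H = 2.2288 bits.
RT = a + bH = 250 + 85·2.2288 = 439.45 ms.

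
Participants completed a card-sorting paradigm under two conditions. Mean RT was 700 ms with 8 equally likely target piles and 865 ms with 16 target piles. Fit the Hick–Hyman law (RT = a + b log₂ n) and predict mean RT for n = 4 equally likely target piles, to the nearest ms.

With log₂ n on the abscissa the relation is linear; from the two conditions:
  b = (865 − 700) / (log₂ 16 − log₂ 8) = 165 / (4 − 3) = 165 ms/bit
  a = 700 − 165 × 3 = 205 ms
Then RT(4) = 205 + 165 × log₂ 4 = 205 + 165 × 2 ≈ 535.000 ms.

535 ms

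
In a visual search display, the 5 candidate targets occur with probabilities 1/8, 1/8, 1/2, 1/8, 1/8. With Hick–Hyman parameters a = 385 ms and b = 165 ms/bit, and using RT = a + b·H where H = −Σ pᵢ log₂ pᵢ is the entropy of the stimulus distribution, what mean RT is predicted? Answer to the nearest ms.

715 ms

Each term −pᵢ log₂ pᵢ: 0.125·3 + 0.125·3 + 0.5·1 + 0.125·3 + 0.125·3; summed, H = 2.000 bits.
Mean RT = a + bH = 385 + 165·2.000 = 715.00 ms.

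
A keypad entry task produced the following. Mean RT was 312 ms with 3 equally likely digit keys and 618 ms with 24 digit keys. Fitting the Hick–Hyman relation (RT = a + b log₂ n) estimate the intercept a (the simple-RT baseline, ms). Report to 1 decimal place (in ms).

150.3 ms

The slope on a log₂ axis is (618 − 312) / (4.5850 − 1.5850) = 102.000 ms/bit.
Intercept: a = 312 − 102.000·log₂(3) = 150.334 ms.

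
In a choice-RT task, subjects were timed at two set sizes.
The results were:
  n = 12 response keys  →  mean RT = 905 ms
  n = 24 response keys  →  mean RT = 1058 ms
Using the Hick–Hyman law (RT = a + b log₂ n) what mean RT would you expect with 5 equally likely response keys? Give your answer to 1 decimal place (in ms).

711.8 ms

Solve the two-equation system in a and b:
  b = (1058 − 905) / (log₂ 24 − log₂ 12) = 153 / (4.5850 − 3.5850) = 153.000 ms/bit
  a = 905 − 153.000 × 3.5850 = 356.501 ms
Then RT(5) = 356.501 + 153.000 × log₂ 5 = 356.501 + 153.000 × 2.3219 ≈ 711.756 ms.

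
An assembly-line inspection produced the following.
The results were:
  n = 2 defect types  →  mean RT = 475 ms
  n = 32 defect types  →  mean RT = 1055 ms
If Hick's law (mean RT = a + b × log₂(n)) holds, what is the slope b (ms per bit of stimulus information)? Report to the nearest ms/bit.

The slope on a log₂ axis is (1055 − 475) / (5 − 1) = 145 ms/bit.

145 ms/bit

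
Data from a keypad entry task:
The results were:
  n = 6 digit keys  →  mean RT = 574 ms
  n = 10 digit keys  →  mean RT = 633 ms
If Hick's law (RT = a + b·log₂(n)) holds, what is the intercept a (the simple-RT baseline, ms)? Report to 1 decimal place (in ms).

b = (RT₂ − RT₁)/(log₂ n₂ − log₂ n₁) = (633 − 574)/(3.3219 − 2.5850) = 80.058 ms/bit.
Intercept: a = 574 − 80.058·log₂(6) = 367.053 ms.

367.1 ms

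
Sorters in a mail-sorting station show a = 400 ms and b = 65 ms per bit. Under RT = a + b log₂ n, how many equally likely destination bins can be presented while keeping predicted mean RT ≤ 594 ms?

7

65·log₂ n ≤ 594 − 400 = 194, giving log₂ n ≤ 2.9846 and n ≤ 7.915. The largest whole number is 7.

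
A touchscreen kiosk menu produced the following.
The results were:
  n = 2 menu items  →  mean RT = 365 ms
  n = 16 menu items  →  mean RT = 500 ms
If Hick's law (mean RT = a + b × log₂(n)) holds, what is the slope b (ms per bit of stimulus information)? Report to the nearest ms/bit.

The slope on a log₂ axis is (500 − 365) / (4 − 1) = 45 ms/bit.

45 ms/bit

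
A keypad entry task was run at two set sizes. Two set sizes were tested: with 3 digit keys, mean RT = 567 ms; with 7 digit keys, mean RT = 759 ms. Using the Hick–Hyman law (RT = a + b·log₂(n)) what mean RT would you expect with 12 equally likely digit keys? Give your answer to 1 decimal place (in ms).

With log₂ n on the abscissa the relation is linear; from the two conditions:
  b = (759 − 567) / (log₂ 7 − log₂ 3) = 192 / (2.8074 − 1.5850) = 157.069 ms/bit
  a = 567 − 157.069 × 1.5850 = 318.051 ms
Then RT(12) = 318.051 + 157.069 × log₂ 12 = 318.051 + 157.069 × 3.5850 ≈ 881.138 ms.

881.1 ms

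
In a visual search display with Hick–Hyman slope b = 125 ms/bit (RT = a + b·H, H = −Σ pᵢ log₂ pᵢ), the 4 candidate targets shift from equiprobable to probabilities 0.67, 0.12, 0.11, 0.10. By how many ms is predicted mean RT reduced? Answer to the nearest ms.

70 ms

The RT saving is b·ΔH. Equiprobable H₀ = log₂(4) = 2.0000 bits; with the given probabilities H = 1.4367 bits.
b·(H₀ − H) = 125 × (2.0000 − 1.4367) = 70.42 ms.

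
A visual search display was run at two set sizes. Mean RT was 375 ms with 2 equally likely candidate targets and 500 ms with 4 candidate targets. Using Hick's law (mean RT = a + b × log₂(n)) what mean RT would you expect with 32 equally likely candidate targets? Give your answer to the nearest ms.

875 ms

With log₂ n on the abscissa the relation is linear; from the two conditions:
  b = (500 − 375) / (log₂ 4 − log₂ 2) = 125 / (2 − 1) = 125 ms/bit
  a = 375 − 125 × 1 = 250 ms
Then RT(32) = 250 + 125 × log₂ 32 = 250 + 125 × 5 ≈ 875.000 ms.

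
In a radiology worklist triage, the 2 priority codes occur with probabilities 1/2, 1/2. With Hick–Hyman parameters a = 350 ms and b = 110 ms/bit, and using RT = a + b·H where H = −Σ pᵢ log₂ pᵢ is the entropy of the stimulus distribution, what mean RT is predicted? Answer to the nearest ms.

H = −Σ pᵢ log₂ pᵢ = 0.5·1 + 0.5·1 = 1.000 bits.
RT = 350 + 110 × 1.000 = 460.00 ms.

460 ms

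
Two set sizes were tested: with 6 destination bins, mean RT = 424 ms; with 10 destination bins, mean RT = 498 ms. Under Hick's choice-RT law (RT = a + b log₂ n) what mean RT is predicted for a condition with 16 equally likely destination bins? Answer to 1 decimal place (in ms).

Solve the two-equation system in a and b:
  b = (498 − 424) / (log₂ 10 − log₂ 6) = 74 / (3.3219 − 2.5850) = 100.412 ms/bit
  a = 424 − 100.412 × 2.5850 = 164.439 ms
Then RT(16) = 164.439 + 100.412 × log₂ 16 = 164.439 + 100.412 × 4 ≈ 566.086 ms.

566.1 ms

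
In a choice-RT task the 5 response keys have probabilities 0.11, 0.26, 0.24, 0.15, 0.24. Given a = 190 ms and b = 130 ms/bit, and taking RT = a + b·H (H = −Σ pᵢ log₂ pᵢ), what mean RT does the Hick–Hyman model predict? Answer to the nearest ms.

483 ms

Entropy contributions −pᵢ log₂ pᵢ: 0.3503, 0.5053, 0.4941, 0.4105, 0.4941; sum H = 2.2544 bits.
RT = a + bH = 190 + 130·2.2544 = 483.07 ms.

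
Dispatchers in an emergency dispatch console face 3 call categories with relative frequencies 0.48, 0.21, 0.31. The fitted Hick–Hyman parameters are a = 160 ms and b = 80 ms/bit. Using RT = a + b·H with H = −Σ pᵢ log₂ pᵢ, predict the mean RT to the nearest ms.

Entropy contributions −pᵢ log₂ pᵢ: 0.5083, 0.4728, 0.5238; sum H = 1.5049 bits.
RT = a + bH = 160 + 80·1.5049 = 280.39 ms.

280 ms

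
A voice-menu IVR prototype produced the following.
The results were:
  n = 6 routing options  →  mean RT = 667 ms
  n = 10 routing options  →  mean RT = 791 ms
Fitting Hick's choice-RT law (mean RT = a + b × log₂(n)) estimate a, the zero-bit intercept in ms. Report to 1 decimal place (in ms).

b = (RT₂ − RT₁)/(log₂ n₂ − log₂ n₁) = (791 − 667)/(3.3219 − 2.5850) = 168.258 ms/bit.
Intercept: a = 667 − 168.258·log₂(6) = 232.061 ms.

232.1 ms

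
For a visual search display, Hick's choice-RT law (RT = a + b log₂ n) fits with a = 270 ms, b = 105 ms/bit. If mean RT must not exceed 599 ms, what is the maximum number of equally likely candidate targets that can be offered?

Set 270 + 105·log₂ n ≤ 599 → log₂ n ≤ (599 − 270)/105 = 3.1333.
So n ≤ 2^3.1333 = 8.775; the largest integer n is 8.

8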